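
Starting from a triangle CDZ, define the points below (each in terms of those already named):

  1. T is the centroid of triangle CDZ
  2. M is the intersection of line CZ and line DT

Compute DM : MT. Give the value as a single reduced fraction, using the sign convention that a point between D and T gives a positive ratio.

Work in coordinates with C = (0, 0), D = (1, 0), Z = (0, 1).
1. T is the centroid of triangle CDZ ⇒ T = (1/3, 1/3)
2. M is the intersection of line CZ and line DT ⇒ M = (0, 1/2)
M = D + t·(T−D) with t = 3/2, so DM:MT = t:(1−t) = 3/2:-1/2

DM:MT = -3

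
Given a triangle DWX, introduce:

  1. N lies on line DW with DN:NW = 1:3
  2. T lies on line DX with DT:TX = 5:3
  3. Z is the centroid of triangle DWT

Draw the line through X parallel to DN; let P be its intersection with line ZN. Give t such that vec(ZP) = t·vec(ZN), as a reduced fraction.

t = -19/5

Choose coordinates D = (0, 0), W = (1, 0), X = (0, 1).
1. N lies on line DW with DN:NW = 1:3 ⇒ N = (1/4, 0)
2. T lies on line DX with DT:TX = 5:3 ⇒ T = (0, 5/8)
3. Z is the centroid of triangle DWT ⇒ Z = (1/3, 5/24)
through X parallel to DN: direction (1/4, 0); meets ZN at P = (13/20, 1)
P = Z + t·(N−Z) with t = -19/5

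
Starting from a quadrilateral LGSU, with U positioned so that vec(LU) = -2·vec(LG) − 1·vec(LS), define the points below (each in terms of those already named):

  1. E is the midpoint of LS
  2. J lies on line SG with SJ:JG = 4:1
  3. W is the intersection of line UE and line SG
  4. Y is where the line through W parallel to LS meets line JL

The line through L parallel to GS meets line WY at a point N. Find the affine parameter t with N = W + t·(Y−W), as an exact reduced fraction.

Set L = (0, 0), G = (1, 0), S = (0, 1), U = (-2, -1); any affine frame gives the same invariant.
1. E is the midpoint of LS ⇒ E = (0, 1/2)
2. J lies on line SG with SJ:JG = 4:1 ⇒ J = (4/5, 1/5)
3. W is the intersection of line UE and line SG ⇒ W = (2/7, 5/7)
4. Y is where the line through W parallel to LS meets line JL ⇒ Y = (2/7, 1/14)
through L parallel to GS: direction (-1, 1); meets WY at N = (2/7, -2/7)
N = W + t·(Y−W) with t = 14/9

t = 14/9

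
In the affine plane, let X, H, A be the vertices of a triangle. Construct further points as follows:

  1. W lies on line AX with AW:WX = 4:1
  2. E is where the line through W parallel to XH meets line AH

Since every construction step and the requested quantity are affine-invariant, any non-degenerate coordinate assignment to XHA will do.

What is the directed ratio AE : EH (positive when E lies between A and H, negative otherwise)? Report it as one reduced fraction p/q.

Work in coordinates with X = (0, 0), H = (1, 0), A = (0, 1).
1. W lies on line AX with AW:WX = 4:1 ⇒ W = (0, 1/5)
2. E is where the line through W parallel to XH meets line AH ⇒ E = (4/5, 1/5)
E = A + t·(H−A) with t = 4/5, so AE:EH = t:(1−t) = 4/5:1/5

AE:EH = 4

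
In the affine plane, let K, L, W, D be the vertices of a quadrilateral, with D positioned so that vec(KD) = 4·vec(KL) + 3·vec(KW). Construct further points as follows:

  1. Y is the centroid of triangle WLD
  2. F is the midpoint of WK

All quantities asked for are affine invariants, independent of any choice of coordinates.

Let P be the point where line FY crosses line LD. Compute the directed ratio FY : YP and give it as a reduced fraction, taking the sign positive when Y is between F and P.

FY:YP = 5/4

Choose coordinates K = (0, 0), L = (1, 0), W = (0, 1), D = (4, 3).
1. Y is the centroid of triangle WLD ⇒ Y = (5/3, 4/3)
2. F is the midpoint of WK ⇒ F = (0, 1/2)
line FY meets LD at P = (3, 2)
Y = F + t·(P−F) with t = 5/9, so FY:YP = 5/9:4/9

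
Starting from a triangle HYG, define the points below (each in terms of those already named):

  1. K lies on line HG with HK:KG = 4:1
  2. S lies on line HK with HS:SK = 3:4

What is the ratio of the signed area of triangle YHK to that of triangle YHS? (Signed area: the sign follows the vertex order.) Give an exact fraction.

[YHK]:[YHS] = 7/3

Work in coordinates with H = (0, 0), Y = (1, 0), G = (0, 1).
1. K lies on line HG with HK:KG = 4:1 ⇒ K = (0, 4/5)
2. S lies on line HK with HS:SK = 3:4 ⇒ S = (0, 12/35)
2·[YHK] = -4/5, 2·[YHS] = -12/35
[YHK]:[YHS] = -4/5:-12/35 = 7/3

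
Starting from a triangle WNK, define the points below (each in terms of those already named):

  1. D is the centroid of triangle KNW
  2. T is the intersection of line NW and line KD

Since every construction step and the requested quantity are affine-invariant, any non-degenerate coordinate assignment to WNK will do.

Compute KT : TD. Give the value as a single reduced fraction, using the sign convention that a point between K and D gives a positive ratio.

Work in coordinates with W = (0, 0), N = (1, 0), K = (0, 1).
1. D is the centroid of triangle KNW ⇒ D = (1/3, 1/3)
2. T is the intersection of line NW and line KD ⇒ T = (1/2, 0)
T = K + t·(D−K) with t = 3/2, so KT:TD = t:(1−t) = 3/2:-1/2

KT:TD = -3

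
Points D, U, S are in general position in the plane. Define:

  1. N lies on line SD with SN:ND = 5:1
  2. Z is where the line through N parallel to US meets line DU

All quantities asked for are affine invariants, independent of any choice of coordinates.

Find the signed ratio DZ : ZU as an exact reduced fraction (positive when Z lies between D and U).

Work in coordinates with D = (0, 0), U = (1, 0), S = (0, 1).
1. N lies on line SD with SN:ND = 5:1 ⇒ N = (0, 1/6)
2. Z is where the line through N parallel to US meets line DU ⇒ Z = (1/6, 0)
Z = D + t·(U−D) with t = 1/6, so DZ:ZU = t:(1−t) = 1/6:5/6

DZ:ZU = 1/5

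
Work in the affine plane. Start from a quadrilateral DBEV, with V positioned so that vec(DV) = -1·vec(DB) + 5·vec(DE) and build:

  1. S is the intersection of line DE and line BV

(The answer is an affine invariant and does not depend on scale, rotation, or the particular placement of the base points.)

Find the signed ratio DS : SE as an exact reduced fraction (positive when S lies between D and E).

DS:SE = -5/3

Set D = (0, 0), B = (1, 0), E = (0, 1), V = (-1, 5); any affine frame gives the same invariant.
1. S is the intersection of line DE and line BV ⇒ S = (0, 5/2)
S = D + t·(E−D) with t = 5/2, so DS:SE = t:(1−t) = 5/2:-3/2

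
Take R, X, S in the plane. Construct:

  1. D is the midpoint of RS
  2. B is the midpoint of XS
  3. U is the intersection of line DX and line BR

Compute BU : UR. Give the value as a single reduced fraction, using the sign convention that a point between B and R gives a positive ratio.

BU:UR = 1/2

Set R = (0, 0), X = (1, 0), S = (0, 1); any affine frame gives the same invariant.
1. D is the midpoint of RS ⇒ D = (0, 1/2)
2. B is the midpoint of XS ⇒ B = (1/2, 1/2)
3. U is the intersection of line DX and line BR ⇒ U = (1/3, 1/3)
U = B + t·(R−B) with t = 1/3, so BU:UR = t:(1−t) = 1/3:2/3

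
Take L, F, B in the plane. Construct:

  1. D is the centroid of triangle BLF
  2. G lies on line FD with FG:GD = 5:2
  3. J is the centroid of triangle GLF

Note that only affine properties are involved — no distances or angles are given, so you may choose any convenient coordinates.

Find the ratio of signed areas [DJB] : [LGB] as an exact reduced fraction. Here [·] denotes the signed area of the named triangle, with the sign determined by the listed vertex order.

[DJB]:[LGB] = 2/33

Work in coordinates with L = (0, 0), F = (1, 0), B = (0, 1).
1. D is the centroid of triangle BLF ⇒ D = (1/3, 1/3)
2. G lies on line FD with FG:GD = 5:2 ⇒ G = (11/21, 5/21)
3. J is the centroid of triangle GLF ⇒ J = (32/63, 5/63)
2·[DJB] = 2/63, 2·[LGB] = 11/21
[DJB]:[LGB] = 2/63:11/21 = 2/33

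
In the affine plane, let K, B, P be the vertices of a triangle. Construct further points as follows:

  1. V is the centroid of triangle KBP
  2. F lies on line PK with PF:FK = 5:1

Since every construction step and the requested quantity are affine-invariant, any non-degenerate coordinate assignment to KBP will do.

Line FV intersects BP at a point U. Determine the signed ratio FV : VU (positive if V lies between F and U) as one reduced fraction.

Work in coordinates with K = (0, 0), B = (1, 0), P = (0, 1).
1. V is the centroid of triangle KBP ⇒ V = (1/3, 1/3)
2. F lies on line PK with PF:FK = 5:1 ⇒ F = (0, 1/6)
line FV meets BP at U = (5/9, 4/9)
V = F + t·(U−F) with t = 3/5, so FV:VU = 3/5:2/5

FV:VU = 3/2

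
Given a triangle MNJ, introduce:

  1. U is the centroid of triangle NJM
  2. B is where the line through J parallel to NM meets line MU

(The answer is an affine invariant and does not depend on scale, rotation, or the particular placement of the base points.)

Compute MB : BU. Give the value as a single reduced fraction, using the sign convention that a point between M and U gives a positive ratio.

Set M = (0, 0), N = (1, 0), J = (0, 1); any affine frame gives the same invariant.
1. U is the centroid of triangle NJM ⇒ U = (1/3, 1/3)
2. B is where the line through J parallel to NM meets line MU ⇒ B = (1, 1)
B = M + t·(U−M) with t = 3, so MB:BU = t:(1−t) = 3:-2

MB:BU = -3/2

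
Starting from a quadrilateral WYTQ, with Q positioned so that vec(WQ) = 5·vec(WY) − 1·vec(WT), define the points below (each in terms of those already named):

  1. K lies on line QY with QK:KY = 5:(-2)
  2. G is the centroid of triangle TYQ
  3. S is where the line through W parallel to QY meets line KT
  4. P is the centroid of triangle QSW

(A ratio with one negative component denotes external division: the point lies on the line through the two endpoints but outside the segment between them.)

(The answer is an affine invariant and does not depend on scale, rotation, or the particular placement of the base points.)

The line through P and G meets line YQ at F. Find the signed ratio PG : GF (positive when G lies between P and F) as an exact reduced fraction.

PG:GF = -5/3

Assign W = (0, 0), Y = (1, 0), T = (0, 1), Q = (5, -1) — the answer is frame-independent, so this choice is without loss of generality.
1. K lies on line QY with QK:KY = 5:(-2) ⇒ K = (-5/3, 2/3)
2. G is the centroid of triangle TYQ ⇒ G = (2, 0)
3. S is where the line through W parallel to QY meets line KT ⇒ S = (-20/9, 5/9)
4. P is the centroid of triangle QSW ⇒ P = (25/27, -4/27)
line PG meets YQ at F = (61/45, -4/45)
G = P + t·(F−P) with t = 5/2, so PG:GF = 5/2:-3/2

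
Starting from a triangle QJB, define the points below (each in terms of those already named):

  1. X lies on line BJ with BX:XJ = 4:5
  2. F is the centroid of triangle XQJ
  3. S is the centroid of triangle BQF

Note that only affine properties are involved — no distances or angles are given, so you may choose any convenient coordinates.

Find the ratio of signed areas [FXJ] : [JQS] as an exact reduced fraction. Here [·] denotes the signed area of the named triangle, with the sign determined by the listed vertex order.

[FXJ]:[JQS] = 15/32

Set Q = (0, 0), J = (1, 0), B = (0, 1); any affine frame gives the same invariant.
1. X lies on line BJ with BX:XJ = 4:5 ⇒ X = (4/9, 5/9)
2. F is the centroid of triangle XQJ ⇒ F = (13/27, 5/27)
3. S is the centroid of triangle BQF ⇒ S = (13/81, 32/81)
2·[FXJ] = -5/27, 2·[JQS] = -32/81
[FXJ]:[JQS] = -5/27:-32/81 = 15/32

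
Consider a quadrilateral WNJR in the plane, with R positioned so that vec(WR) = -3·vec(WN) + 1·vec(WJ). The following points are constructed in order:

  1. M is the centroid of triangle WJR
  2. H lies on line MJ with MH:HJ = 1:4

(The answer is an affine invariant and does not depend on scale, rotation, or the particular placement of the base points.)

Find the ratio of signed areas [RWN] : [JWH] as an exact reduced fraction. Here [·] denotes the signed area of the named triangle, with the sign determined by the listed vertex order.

Choose coordinates W = (0, 0), N = (1, 0), J = (0, 1), R = (-3, 1).
1. M is the centroid of triangle WJR ⇒ M = (-1, 2/3)
2. H lies on line MJ with MH:HJ = 1:4 ⇒ H = (-4/5, 11/15)
2·[RWN] = 1, 2·[JWH] = -4/5
[RWN]:[JWH] = 1:-4/5 = -5/4

[RWN]:[JWH] = -5/4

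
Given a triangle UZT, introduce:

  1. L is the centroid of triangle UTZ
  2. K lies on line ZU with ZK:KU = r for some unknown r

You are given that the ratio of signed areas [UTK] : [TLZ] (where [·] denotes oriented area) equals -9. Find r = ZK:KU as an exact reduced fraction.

Work in coordinates with U = (0, 0), Z = (1, 0), T = (0, 1).
1. L is the centroid of triangle UTZ ⇒ L = (1/3, 1/3)
2. With ZK:KU = r, write λ = r/(r+1) so K = Z + λ·(U−Z); K is affine-linear in λ
Every point depending on K is an affine combination of K and λ-independent points, so each such coordinate is linear in λ; the λ² term in each signed area is a multiple of (U−Z)×(U−Z) = 0, so 2·[UTK] and 2·[TLZ] are each linear in λ. Evaluating at λ=0 and λ=1:
  2·[UTK] = λ − 1,   2·[TLZ] = 1/3
So [UTK]:[TLZ] = (λ − 1) / (1/3). Setting this equal to -9:
  λ − 1 = -9·(1/3)  ⇒  λ = -2
Then r = λ/(1−λ) = (-2)/(3) = -2/3. Check: with r = -2/3, K = (3, 0) and [UTK]:[TLZ] = -9 as required.

r = -2/3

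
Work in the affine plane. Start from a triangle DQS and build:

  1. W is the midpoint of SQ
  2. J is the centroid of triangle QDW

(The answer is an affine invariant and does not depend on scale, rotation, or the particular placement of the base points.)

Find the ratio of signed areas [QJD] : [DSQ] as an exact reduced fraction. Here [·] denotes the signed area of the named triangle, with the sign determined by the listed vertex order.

[QJD]:[DSQ] = -1/6

Set D = (0, 0), Q = (1, 0), S = (0, 1); any affine frame gives the same invariant.
1. W is the midpoint of SQ ⇒ W = (1/2, 1/2)
2. J is the centroid of triangle QDW ⇒ J = (1/2, 1/6)
2·[QJD] = 1/6, 2·[DSQ] = -1
[QJD]:[DSQ] = 1/6:-1 = -1/6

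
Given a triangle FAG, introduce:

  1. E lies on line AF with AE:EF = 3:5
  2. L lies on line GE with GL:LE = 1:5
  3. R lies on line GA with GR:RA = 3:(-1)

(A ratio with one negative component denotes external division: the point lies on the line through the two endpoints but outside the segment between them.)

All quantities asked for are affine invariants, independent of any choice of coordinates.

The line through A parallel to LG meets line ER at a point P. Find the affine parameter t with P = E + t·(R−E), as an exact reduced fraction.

Assign F = (0, 0), A = (1, 0), G = (0, 1) — the answer is frame-independent, so this choice is without loss of generality.
1. E lies on line AF with AE:EF = 3:5 ⇒ E = (5/8, 0)
2. L lies on line GE with GL:LE = 1:5 ⇒ L = (5/48, 5/6)
3. R lies on line GA with GR:RA = 3:(-1) ⇒ R = (3/2, -1/2)
through A parallel to LG: direction (-5/48, 1/6); meets ER at P = (29/24, -1/3)
P = E + t·(R−E) with t = 2/3

t = 2/3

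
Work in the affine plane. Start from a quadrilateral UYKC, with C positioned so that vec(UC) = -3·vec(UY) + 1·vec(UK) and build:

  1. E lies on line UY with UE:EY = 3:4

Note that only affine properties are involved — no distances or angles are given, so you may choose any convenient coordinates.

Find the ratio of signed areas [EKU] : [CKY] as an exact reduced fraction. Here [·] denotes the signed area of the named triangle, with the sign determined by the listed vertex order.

Work in coordinates with U = (0, 0), Y = (1, 0), K = (0, 1), C = (-3, 1).
1. E lies on line UY with UE:EY = 3:4 ⇒ E = (3/7, 0)
2·[EKU] = 3/7, 2·[CKY] = -3
[EKU]:[CKY] = 3/7:-3 = -1/7

[EKU]:[CKY] = -1/7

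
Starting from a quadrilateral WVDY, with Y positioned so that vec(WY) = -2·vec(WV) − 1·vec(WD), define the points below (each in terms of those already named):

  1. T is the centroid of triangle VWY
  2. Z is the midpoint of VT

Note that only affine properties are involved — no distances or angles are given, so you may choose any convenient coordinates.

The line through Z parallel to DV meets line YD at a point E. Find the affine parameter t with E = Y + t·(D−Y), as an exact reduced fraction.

Work in coordinates with W = (0, 0), V = (1, 0), D = (0, 1), Y = (-2, -1).
1. T is the centroid of triangle VWY ⇒ T = (-1/3, -1/3)
2. Z is the midpoint of VT ⇒ Z = (1/3, -1/6)
through Z parallel to DV: direction (1, -1); meets YD at E = (-5/12, 7/12)
E = Y + t·(D−Y) with t = 19/24

t = 19/24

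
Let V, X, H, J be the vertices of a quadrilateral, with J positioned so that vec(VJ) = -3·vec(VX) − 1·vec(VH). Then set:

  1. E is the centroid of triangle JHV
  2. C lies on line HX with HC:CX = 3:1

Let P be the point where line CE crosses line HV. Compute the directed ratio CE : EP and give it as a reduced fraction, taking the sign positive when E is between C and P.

Set V = (0, 0), X = (1, 0), H = (0, 1), J = (-3, -1); any affine frame gives the same invariant.
1. E is the centroid of triangle JHV ⇒ E = (-1, 0)
2. C lies on line HX with HC:CX = 3:1 ⇒ C = (3/4, 1/4)
line CE meets HV at P = (0, 1/7)
E = C + t·(P−C) with t = 7/3, so CE:EP = 7/3:-4/3

CE:EP = -7/4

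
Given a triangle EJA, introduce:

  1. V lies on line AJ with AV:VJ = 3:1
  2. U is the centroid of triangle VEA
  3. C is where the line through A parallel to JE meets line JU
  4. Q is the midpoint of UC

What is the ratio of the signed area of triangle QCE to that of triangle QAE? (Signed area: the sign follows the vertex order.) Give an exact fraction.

[QCE]:[QAE] = -35/33

Set E = (0, 0), J = (1, 0), A = (0, 1); any affine frame gives the same invariant.
1. V lies on line AJ with AV:VJ = 3:1 ⇒ V = (3/4, 1/4)
2. U is the centroid of triangle VEA ⇒ U = (1/4, 5/12)
3. C is where the line through A parallel to JE meets line JU ⇒ C = (-4/5, 1)
4. Q is the midpoint of UC ⇒ Q = (-11/40, 17/24)
2·[QCE] = 7/24, 2·[QAE] = -11/40
[QCE]:[QAE] = 7/24:-11/40 = -35/33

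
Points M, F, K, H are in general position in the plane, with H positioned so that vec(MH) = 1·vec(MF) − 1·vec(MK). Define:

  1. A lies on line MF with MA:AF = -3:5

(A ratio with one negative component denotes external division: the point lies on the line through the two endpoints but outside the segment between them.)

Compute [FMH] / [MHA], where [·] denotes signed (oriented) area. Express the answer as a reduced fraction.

[FMH]:[MHA] = -2/3

Set M = (0, 0), F = (1, 0), K = (0, 1), H = (1, -1); any affine frame gives the same invariant.
1. A lies on line MF with MA:AF = -3:5 ⇒ A = (-3/2, 0)
2·[FMH] = 1, 2·[MHA] = -3/2
[FMH]:[MHA] = 1:-3/2 = -2/3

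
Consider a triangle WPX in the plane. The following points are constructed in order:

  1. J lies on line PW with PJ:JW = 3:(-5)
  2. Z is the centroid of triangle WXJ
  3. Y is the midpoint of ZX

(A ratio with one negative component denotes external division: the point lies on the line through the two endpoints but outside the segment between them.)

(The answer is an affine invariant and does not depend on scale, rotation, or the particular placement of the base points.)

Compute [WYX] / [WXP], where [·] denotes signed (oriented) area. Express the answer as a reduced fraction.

[WYX]:[WXP] = -5/12

Assign W = (0, 0), P = (1, 0), X = (0, 1) — the answer is frame-independent, so this choice is without loss of generality.
1. J lies on line PW with PJ:JW = 3:(-5) ⇒ J = (5/2, 0)
2. Z is the centroid of triangle WXJ ⇒ Z = (5/6, 1/3)
3. Y is the midpoint of ZX ⇒ Y = (5/12, 2/3)
2·[WYX] = 5/12, 2·[WXP] = -1
[WYX]:[WXP] = 5/12:-1 = -5/12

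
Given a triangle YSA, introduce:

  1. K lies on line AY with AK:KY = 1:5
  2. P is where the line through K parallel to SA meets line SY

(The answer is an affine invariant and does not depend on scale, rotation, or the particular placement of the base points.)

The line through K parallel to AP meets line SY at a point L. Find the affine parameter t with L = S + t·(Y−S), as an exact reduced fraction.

t = 11/36

Set Y = (0, 0), S = (1, 0), A = (0, 1); any affine frame gives the same invariant.
1. K lies on line AY with AK:KY = 1:5 ⇒ K = (0, 5/6)
2. P is where the line through K parallel to SA meets line SY ⇒ P = (5/6, 0)
through K parallel to AP: direction (5/6, -1); meets SY at L = (25/36, 0)
L = S + t·(Y−S) with t = 11/36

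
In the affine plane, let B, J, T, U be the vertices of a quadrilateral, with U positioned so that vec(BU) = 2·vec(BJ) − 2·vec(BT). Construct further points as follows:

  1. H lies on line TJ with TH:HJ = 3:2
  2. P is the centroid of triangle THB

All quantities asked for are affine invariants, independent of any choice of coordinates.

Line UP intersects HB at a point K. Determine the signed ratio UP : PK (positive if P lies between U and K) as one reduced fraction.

Set B = (0, 0), J = (1, 0), T = (0, 1), U = (2, -2); any affine frame gives the same invariant.
1. H lies on line TJ with TH:HJ = 3:2 ⇒ H = (3/5, 2/5)
2. P is the centroid of triangle THB ⇒ P = (1/5, 7/15)
line UP meets HB at K = (4/11, 8/33)
P = U + t·(K−U) with t = 11/10, so UP:PK = 11/10:-1/10

UP:PK = -11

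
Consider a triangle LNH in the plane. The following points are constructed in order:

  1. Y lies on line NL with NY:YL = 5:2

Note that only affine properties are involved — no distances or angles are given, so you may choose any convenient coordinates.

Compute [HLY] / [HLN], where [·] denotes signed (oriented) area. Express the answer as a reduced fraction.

Choose coordinates L = (0, 0), N = (1, 0), H = (0, 1).
1. Y lies on line NL with NY:YL = 5:2 ⇒ Y = (2/7, 0)
2·[HLY] = 2/7, 2·[HLN] = 1
[HLY]:[HLN] = 2/7:1 = 2/7

[HLY]:[HLN] = 2/7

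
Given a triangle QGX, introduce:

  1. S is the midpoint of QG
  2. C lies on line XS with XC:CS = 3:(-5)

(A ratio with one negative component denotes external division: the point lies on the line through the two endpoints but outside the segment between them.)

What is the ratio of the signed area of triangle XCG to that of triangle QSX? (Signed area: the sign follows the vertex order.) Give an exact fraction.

[XCG]:[QSX] = -3/2

Set Q = (0, 0), G = (1, 0), X = (0, 1); any affine frame gives the same invariant.
1. S is the midpoint of QG ⇒ S = (1/2, 0)
2. C lies on line XS with XC:CS = 3:(-5) ⇒ C = (-3/4, 5/2)
2·[XCG] = -3/4, 2·[QSX] = 1/2
[XCG]:[QSX] = -3/4:1/2 = -3/2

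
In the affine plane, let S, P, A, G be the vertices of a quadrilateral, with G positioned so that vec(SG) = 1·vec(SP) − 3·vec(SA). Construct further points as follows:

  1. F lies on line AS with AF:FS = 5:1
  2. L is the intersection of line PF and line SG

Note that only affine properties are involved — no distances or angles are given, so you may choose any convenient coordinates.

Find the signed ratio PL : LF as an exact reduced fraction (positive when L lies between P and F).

Set S = (0, 0), P = (1, 0), A = (0, 1), G = (1, -3); any affine frame gives the same invariant.
1. F lies on line AS with AF:FS = 5:1 ⇒ F = (0, 1/6)
2. L is the intersection of line PF and line SG ⇒ L = (-1/17, 3/17)
L = P + t·(F−P) with t = 18/17, so PL:LF = t:(1−t) = 18/17:-1/17

PL:LF = -18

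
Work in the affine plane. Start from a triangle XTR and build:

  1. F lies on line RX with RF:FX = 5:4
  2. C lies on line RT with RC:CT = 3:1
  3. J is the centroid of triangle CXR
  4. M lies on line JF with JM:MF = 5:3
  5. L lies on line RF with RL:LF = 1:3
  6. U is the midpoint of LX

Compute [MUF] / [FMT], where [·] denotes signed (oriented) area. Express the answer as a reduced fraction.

[MUF]:[FMT] = 1/24

Work in coordinates with X = (0, 0), T = (1, 0), R = (0, 1).
1. F lies on line RX with RF:FX = 5:4 ⇒ F = (0, 4/9)
2. C lies on line RT with RC:CT = 3:1 ⇒ C = (3/4, 1/4)
3. J is the centroid of triangle CXR ⇒ J = (1/4, 5/12)
4. M lies on line JF with JM:MF = 5:3 ⇒ M = (3/32, 125/288)
5. L lies on line RF with RL:LF = 1:3 ⇒ L = (0, 31/36)
6. U is the midpoint of LX ⇒ U = (0, 31/72)
2·[MUF] = -1/768, 2·[FMT] = -1/32
[MUF]:[FMT] = -1/768:-1/32 = 1/24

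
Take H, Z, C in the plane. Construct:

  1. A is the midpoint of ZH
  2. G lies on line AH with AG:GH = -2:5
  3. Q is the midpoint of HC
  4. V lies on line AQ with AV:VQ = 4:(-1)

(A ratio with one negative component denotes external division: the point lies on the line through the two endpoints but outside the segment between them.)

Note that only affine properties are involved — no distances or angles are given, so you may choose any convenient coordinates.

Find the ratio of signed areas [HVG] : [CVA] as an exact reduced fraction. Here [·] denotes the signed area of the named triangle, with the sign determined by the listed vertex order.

[HVG]:[CVA] = -5/3

Set H = (0, 0), Z = (1, 0), C = (0, 1); any affine frame gives the same invariant.
1. A is the midpoint of ZH ⇒ A = (1/2, 0)
2. G lies on line AH with AG:GH = -2:5 ⇒ G = (5/6, 0)
3. Q is the midpoint of HC ⇒ Q = (0, 1/2)
4. V lies on line AQ with AV:VQ = 4:(-1) ⇒ V = (-1/6, 2/3)
2·[HVG] = -5/9, 2·[CVA] = 1/3
[HVG]:[CVA] = -5/9:1/3 = -5/3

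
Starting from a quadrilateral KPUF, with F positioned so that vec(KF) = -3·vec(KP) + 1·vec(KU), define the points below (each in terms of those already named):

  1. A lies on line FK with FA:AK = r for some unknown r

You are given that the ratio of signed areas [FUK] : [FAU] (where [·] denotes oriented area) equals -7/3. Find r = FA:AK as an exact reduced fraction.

r = 3/4

Work in coordinates with K = (0, 0), P = (1, 0), U = (0, 1), F = (-3, 1).
1. With FA:AK = r, write λ = r/(r+1) so A = F + λ·(K−F); A is affine-linear in λ
Every point depending on A is an affine combination of A and λ-independent points, so each such coordinate is linear in λ; the λ² term in each signed area is a multiple of (K−F)×(K−F) = 0, so 2·[FUK] and 2·[FAU] are each linear in λ. Evaluating at λ=0 and λ=1:
  2·[FUK] = -3,   2·[FAU] = 3·λ
So [FUK]:[FAU] = (-3) / (3·λ). Setting this equal to -7/3:
  -3 = -7/3·(3·λ)  ⇒  λ = 3/7
Then r = λ/(1−λ) = (3/7)/(4/7) = 3/4. Check: with r = 3/4, A = (-12/7, 4/7) and [FUK]:[FAU] = -7/3 as required.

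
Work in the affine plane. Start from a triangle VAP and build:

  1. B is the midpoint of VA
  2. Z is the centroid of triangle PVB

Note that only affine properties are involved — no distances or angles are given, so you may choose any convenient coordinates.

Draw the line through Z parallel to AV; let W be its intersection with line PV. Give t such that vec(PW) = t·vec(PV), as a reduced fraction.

t = 2/3

Choose coordinates V = (0, 0), A = (1, 0), P = (0, 1).
1. B is the midpoint of VA ⇒ B = (1/2, 0)
2. Z is the centroid of triangle PVB ⇒ Z = (1/6, 1/3)
through Z parallel to AV: direction (-1, 0); meets PV at W = (0, 1/3)
W = P + t·(V−P) with t = 2/3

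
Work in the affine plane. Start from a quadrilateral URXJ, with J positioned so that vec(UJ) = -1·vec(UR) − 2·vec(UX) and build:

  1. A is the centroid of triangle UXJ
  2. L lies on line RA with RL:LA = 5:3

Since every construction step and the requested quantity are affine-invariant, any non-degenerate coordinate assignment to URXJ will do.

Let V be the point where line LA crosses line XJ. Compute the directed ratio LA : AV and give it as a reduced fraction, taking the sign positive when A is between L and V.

LA:AV = 33/8

Choose coordinates U = (0, 0), R = (1, 0), X = (0, 1), J = (-1, -2).
1. A is the centroid of triangle UXJ ⇒ A = (-1/3, -1/3)
2. L lies on line RA with RL:LA = 5:3 ⇒ L = (1/6, -5/24)
line LA meets XJ at V = (-5/11, -4/11)
A = L + t·(V−L) with t = 33/41, so LA:AV = 33/41:8/41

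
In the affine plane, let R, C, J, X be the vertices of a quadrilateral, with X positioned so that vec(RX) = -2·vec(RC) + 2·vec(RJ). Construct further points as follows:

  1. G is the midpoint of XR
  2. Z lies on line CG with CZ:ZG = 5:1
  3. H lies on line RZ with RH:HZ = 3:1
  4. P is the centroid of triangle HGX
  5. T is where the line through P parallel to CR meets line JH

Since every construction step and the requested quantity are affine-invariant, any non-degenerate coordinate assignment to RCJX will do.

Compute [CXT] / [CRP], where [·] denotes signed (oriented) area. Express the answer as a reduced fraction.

Work in coordinates with R = (0, 0), C = (1, 0), J = (0, 1), X = (-2, 2).
1. G is the midpoint of XR ⇒ G = (-1, 1)
2. Z lies on line CG with CZ:ZG = 5:1 ⇒ Z = (-2/3, 5/6)
3. H lies on line RZ with RH:HZ = 3:1 ⇒ H = (-1/2, 5/8)
4. P is the centroid of triangle HGX ⇒ P = (-7/6, 29/24)
5. T is where the line through P parallel to CR meets line JH ⇒ T = (5/18, 29/24)
2·[CXT] = -157/72, 2·[CRP] = -29/24
[CXT]:[CRP] = -157/72:-29/24 = 157/87

[CXT]:[CRP] = 157/87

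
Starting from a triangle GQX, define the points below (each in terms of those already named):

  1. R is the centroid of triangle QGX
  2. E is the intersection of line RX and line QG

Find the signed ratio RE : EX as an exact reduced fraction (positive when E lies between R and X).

RE:EX = -1/3

Assign G = (0, 0), Q = (1, 0), X = (0, 1) — the answer is frame-independent, so this choice is without loss of generality.
1. R is the centroid of triangle QGX ⇒ R = (1/3, 1/3)
2. E is the intersection of line RX and line QG ⇒ E = (1/2, 0)
E = R + t·(X−R) with t = -1/2, so RE:EX = t:(1−t) = -1/2:3/2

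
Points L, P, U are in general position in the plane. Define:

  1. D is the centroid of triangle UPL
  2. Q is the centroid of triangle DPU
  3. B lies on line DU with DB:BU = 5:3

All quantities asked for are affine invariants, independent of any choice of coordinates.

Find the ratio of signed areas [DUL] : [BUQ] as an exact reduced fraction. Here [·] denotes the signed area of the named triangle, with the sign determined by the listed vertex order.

Set L = (0, 0), P = (1, 0), U = (0, 1); any affine frame gives the same invariant.
1. D is the centroid of triangle UPL ⇒ D = (1/3, 1/3)
2. Q is the centroid of triangle DPU ⇒ Q = (4/9, 4/9)
3. B lies on line DU with DB:BU = 5:3 ⇒ B = (1/8, 3/4)
2·[DUL] = 1/3, 2·[BUQ] = -1/24
[DUL]:[BUQ] = 1/3:-1/24 = -8

[DUL]:[BUQ] = -8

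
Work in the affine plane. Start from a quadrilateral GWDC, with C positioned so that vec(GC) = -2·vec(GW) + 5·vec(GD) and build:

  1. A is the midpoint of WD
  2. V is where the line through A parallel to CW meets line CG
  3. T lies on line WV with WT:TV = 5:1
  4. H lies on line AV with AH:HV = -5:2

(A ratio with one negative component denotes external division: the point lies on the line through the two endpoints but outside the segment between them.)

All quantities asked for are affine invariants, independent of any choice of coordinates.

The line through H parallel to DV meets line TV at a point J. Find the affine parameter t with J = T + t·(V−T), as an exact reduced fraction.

Set G = (0, 0), W = (1, 0), D = (0, 1), C = (-2, 5); any affine frame gives the same invariant.
1. A is the midpoint of WD ⇒ A = (1/2, 1/2)
2. V is where the line through A parallel to CW meets line CG ⇒ V = (-8/5, 4)
3. T lies on line WV with WT:TV = 5:1 ⇒ T = (-7/6, 10/3)
4. H lies on line AV with AH:HV = -5:2 ⇒ H = (-3, 19/3)
through H parallel to DV: direction (-8/5, 3); meets TV at J = (-37/15, 16/3)
J = T + t·(V−T) with t = 3

t = 3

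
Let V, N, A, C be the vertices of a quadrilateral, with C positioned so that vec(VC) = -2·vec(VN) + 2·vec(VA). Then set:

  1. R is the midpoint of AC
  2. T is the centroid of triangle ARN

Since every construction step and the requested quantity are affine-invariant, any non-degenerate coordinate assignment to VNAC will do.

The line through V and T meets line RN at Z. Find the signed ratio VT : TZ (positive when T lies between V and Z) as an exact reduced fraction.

Set V = (0, 0), N = (1, 0), A = (0, 1), C = (-2, 2); any affine frame gives the same invariant.
1. R is the midpoint of AC ⇒ R = (-1, 3/2)
2. T is the centroid of triangle ARN ⇒ T = (0, 5/6)
line VT meets RN at Z = (0, 3/4)
T = V + t·(Z−V) with t = 10/9, so VT:TZ = 10/9:-1/9

VT:TZ = -10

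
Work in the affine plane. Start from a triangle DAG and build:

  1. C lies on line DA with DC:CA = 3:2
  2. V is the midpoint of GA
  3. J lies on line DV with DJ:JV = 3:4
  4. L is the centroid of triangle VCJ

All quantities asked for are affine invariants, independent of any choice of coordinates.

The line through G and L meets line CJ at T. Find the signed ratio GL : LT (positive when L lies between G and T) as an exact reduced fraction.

GL:LT = 7/2

Assign D = (0, 0), A = (1, 0), G = (0, 1) — the answer is frame-independent, so this choice is without loss of generality.
1. C lies on line DA with DC:CA = 3:2 ⇒ C = (3/5, 0)
2. V is the midpoint of GA ⇒ V = (1/2, 1/2)
3. J lies on line DV with DJ:JV = 3:4 ⇒ J = (3/14, 3/14)
4. L is the centroid of triangle VCJ ⇒ L = (46/105, 5/21)
line GL meets CJ at T = (138/245, 1/49)
L = G + t·(T−G) with t = 7/9, so GL:LT = 7/9:2/9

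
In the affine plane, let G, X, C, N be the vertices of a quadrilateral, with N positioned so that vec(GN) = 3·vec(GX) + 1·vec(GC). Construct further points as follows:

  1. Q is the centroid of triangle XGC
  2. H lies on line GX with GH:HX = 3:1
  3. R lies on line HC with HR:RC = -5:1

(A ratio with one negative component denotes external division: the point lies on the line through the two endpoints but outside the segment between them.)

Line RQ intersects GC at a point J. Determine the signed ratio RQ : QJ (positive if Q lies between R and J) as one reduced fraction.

RQ:QJ = -25/16

Assign G = (0, 0), X = (1, 0), C = (0, 1), N = (3, 1) — the answer is frame-independent, so this choice is without loss of generality.
1. Q is the centroid of triangle XGC ⇒ Q = (1/3, 1/3)
2. H lies on line GX with GH:HX = 3:1 ⇒ H = (3/4, 0)
3. R lies on line HC with HR:RC = -5:1 ⇒ R = (-3/16, 5/4)
line RQ meets GC at J = (0, 23/25)
Q = R + t·(J−R) with t = 25/9, so RQ:QJ = 25/9:-16/9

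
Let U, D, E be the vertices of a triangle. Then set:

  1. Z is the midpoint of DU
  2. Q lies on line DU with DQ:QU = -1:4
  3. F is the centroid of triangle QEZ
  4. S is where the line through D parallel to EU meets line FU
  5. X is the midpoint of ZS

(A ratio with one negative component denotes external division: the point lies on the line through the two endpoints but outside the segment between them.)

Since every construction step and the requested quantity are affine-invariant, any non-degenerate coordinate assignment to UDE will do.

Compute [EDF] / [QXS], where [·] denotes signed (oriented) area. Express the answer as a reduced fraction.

Work in coordinates with U = (0, 0), D = (1, 0), E = (0, 1).
1. Z is the midpoint of DU ⇒ Z = (1/2, 0)
2. Q lies on line DU with DQ:QU = -1:4 ⇒ Q = (4/3, 0)
3. F is the centroid of triangle QEZ ⇒ F = (11/18, 1/3)
4. S is where the line through D parallel to EU meets line FU ⇒ S = (1, 6/11)
5. X is the midpoint of ZS ⇒ X = (3/4, 3/11)
2·[EDF] = -1/18, 2·[QXS] = -5/22
[EDF]:[QXS] = -1/18:-5/22 = 11/45

[EDF]:[QXS] = 11/45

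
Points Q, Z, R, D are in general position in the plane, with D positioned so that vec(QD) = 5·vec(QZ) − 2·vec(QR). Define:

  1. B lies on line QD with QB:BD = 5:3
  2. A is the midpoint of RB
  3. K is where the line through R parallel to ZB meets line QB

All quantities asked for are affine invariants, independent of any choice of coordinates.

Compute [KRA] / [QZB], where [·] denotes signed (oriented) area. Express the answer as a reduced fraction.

Assign Q = (0, 0), Z = (1, 0), R = (0, 1), D = (5, -2) — the answer is frame-independent, so this choice is without loss of generality.
1. B lies on line QD with QB:BD = 5:3 ⇒ B = (25/8, -5/4)
2. A is the midpoint of RB ⇒ A = (25/16, -1/8)
3. K is where the line through R parallel to ZB meets line QB ⇒ K = (85/16, -17/8)
2·[KRA] = 35/32, 2·[QZB] = -5/4
[KRA]:[QZB] = 35/32:-5/4 = -7/8

[KRA]:[QZB] = -7/8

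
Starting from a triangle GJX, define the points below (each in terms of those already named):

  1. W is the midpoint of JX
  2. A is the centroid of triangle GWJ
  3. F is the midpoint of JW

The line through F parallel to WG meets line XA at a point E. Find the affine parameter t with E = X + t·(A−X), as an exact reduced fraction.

Set G = (0, 0), J = (1, 0), X = (0, 1); any affine frame gives the same invariant.
1. W is the midpoint of JX ⇒ W = (1/2, 1/2)
2. A is the centroid of triangle GWJ ⇒ A = (1/2, 1/6)
3. F is the midpoint of JW ⇒ F = (3/4, 1/4)
through F parallel to WG: direction (-1/2, -1/2); meets XA at E = (9/16, 1/16)
E = X + t·(A−X) with t = 9/8

t = 9/8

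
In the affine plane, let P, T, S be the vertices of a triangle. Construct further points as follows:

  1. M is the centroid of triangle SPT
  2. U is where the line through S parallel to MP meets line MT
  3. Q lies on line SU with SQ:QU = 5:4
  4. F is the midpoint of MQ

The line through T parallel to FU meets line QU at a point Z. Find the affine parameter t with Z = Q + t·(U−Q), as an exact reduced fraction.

Choose coordinates P = (0, 0), T = (1, 0), S = (0, 1).
1. M is the centroid of triangle SPT ⇒ M = (1/3, 1/3)
2. U is where the line through S parallel to MP meets line MT ⇒ U = (-1/3, 2/3)
3. Q lies on line SU with SQ:QU = 5:4 ⇒ Q = (-5/27, 22/27)
4. F is the midpoint of MQ ⇒ F = (2/27, 31/54)
through T parallel to FU: direction (-11/27, 5/54); meets QU at Z = (-17/27, 10/27)
Z = Q + t·(U−Q) with t = 3

t = 3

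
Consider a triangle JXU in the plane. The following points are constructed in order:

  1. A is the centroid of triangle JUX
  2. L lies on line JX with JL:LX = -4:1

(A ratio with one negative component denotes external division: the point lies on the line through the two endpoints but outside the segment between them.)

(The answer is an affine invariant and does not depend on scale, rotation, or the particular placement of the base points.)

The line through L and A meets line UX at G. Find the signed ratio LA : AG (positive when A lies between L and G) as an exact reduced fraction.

LA:AG = -2

Work in coordinates with J = (0, 0), X = (1, 0), U = (0, 1).
1. A is the centroid of triangle JUX ⇒ A = (1/3, 1/3)
2. L lies on line JX with JL:LX = -4:1 ⇒ L = (4/3, 0)
line LA meets UX at G = (5/6, 1/6)
A = L + t·(G−L) with t = 2, so LA:AG = 2:-1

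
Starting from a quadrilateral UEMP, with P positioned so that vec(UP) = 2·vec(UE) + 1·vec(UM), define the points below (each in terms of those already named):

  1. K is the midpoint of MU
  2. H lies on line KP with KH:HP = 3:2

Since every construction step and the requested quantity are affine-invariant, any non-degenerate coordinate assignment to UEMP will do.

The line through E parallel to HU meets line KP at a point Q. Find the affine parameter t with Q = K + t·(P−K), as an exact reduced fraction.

t = 7/5

Choose coordinates U = (0, 0), E = (1, 0), M = (0, 1), P = (2, 1).
1. K is the midpoint of MU ⇒ K = (0, 1/2)
2. H lies on line KP with KH:HP = 3:2 ⇒ H = (6/5, 4/5)
through E parallel to HU: direction (-6/5, -4/5); meets KP at Q = (14/5, 6/5)
Q = K + t·(P−K) with t = 7/5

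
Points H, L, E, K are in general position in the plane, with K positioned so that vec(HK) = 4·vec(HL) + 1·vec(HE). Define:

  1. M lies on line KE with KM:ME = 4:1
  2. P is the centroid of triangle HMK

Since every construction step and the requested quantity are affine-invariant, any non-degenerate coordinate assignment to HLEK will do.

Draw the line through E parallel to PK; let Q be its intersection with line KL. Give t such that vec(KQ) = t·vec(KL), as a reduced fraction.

t = -20/21

Work in coordinates with H = (0, 0), L = (1, 0), E = (0, 1), K = (4, 1).
1. M lies on line KE with KM:ME = 4:1 ⇒ M = (4/5, 1)
2. P is the centroid of triangle HMK ⇒ P = (8/5, 2/3)
through E parallel to PK: direction (12/5, 1/3); meets KL at Q = (48/7, 41/21)
Q = K + t·(L−K) with t = -20/21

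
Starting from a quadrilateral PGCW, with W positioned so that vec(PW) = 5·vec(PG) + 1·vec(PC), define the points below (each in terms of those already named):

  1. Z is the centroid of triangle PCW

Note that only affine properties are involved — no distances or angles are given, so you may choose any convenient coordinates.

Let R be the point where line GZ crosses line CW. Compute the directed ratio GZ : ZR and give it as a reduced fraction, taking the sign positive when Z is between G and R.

Assign P = (0, 0), G = (1, 0), C = (0, 1), W = (5, 1) — the answer is frame-independent, so this choice is without loss of generality.
1. Z is the centroid of triangle PCW ⇒ Z = (5/3, 2/3)
line GZ meets CW at R = (2, 1)
Z = G + t·(R−G) with t = 2/3, so GZ:ZR = 2/3:1/3

GZ:ZR = 2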